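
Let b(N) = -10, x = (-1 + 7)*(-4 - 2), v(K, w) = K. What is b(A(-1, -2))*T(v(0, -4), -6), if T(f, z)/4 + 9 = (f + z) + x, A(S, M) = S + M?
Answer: 2040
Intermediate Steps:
x = -36 (x = 6*(-6) = -36)
A(S, M) = M + S
T(f, z) = -180 + 4*f + 4*z (T(f, z) = -36 + 4*((f + z) - 36) = -36 + 4*(-36 + f + z) = -36 + (-144 + 4*f + 4*z) = -180 + 4*f + 4*z)
b(A(-1, -2))*T(v(0, -4), -6) = -10*(-180 + 4*0 + 4*(-6)) = -10*(-180 + 0 - 24) = -10*(-204) = 2040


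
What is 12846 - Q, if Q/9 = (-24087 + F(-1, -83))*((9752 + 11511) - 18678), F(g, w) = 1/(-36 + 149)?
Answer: 63324826548/113 ≈ 5.6040e+8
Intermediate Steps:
F(g, w) = 1/113
Q = -63323374950/113 (Q = 9*((-24087 + 1/113)*((9752 + 11511) - 18678)) = 9*(-2721830*(21263 - 18678)/113) = 9*(-2721830/113*2585) = 9*(-7035930550/113) = -63323374950/113 ≈ -5.6038e+8)
12846 - Q = 12846 - 1*(-63323374950/113) = 12846 + 63323374950/113 = 63324826548/113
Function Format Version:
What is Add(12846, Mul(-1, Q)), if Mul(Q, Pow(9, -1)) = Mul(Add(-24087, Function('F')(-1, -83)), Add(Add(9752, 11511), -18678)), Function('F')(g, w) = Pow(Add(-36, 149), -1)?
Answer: Rational(63324826548, 113) ≈ 5.6040e+8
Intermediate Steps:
Function('F')(g, w) = Rational(1, 113) (Function('F')(g, w) = Pow(113, -1) = Rational(1, 113))
Q = Rational(-63323374950, 113) (Q = Mul(9, Mul(Add(-24087, Rational(1, 113)), Add(Add(9752, 11511), -18678))) = Mul(9, Mul(Rational(-2721830, 113), Add(21263, -18678))) = Mul(9, Mul(Rational(-2721830, 113), 2585)) = Mul(9, Rational(-7035930550, 113)) = Rational(-63323374950, 113) ≈ -5.6038e+8)
Add(12846, Mul(-1, Q)) = Add(12846, Mul(-1, Rational(-63323374950, 113))) = Add(12846, Rational(63323374950, 113)) = Rational(63324826548, 113)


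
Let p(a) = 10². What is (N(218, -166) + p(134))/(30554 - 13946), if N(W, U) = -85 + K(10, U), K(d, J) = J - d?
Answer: -161/16608 ≈ -0.0096941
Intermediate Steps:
N(W, U) = -95 + U (N(W, U) = -85 + (U - 1*10) = -85 + (U - 10) = -85 + (-10 + U) = -95 + U)
p(a) = 100
(N(218, -166) + p(134))/(30554 - 13946) = ((-95 - 166) + 100)/(30554 - 13946) = (-261 + 100)/16608 = -161*1/16608 = -161/16608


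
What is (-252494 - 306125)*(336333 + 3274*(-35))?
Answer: -123869852917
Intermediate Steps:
(-252494 - 306125)*(336333 + 3274*(-35)) = -558619*(336333 - 114590) = -558619*221743 = -123869852917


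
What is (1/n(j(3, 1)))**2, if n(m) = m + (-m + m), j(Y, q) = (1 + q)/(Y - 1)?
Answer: 1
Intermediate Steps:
j(Y, q) = (1 + q)/(-1 + Y)
n(m) = m (n(m) = m + 0 = m)
(1/n(j(3, 1)))**2 = (1/((1 + 1)/(-1 + 3)))**2 = (1/(2/2))**2 = (1/((1/2)*2))**2 = (1/1)**2 = 1**2 = 1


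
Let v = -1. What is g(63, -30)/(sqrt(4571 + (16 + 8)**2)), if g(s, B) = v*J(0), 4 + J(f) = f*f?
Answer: 4*sqrt(5147)/5147 ≈ 0.055755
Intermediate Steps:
J(f) = -4 + f**2 (J(f) = -4 + f*f = -4 + f**2)
g(s, B) = 4 (g(s, B) = -(-4 + 0**2) = -(-4 + 0) = -1*(-4) = 4)
g(63, -30)/(sqrt(4571 + (16 + 8)**2)) = 4/(sqrt(4571 + (16 + 8)**2)) = 4/(sqrt(4571 + 24**2)) = 4/(sqrt(4571 + 576)) = 4/(sqrt(5147)) = 4*(sqrt(5147)/5147) = 4*sqrt(5147)/5147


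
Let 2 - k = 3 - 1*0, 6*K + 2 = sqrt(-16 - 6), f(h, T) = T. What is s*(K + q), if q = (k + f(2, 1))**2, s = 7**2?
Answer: -49/3 + 49*I*sqrt(22)/6 ≈ -16.333 + 38.305*I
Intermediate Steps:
K = -1/3 + I*sqrt(22)/6 (K = -1/3 + sqrt(-16 - 6)/6 = -1/3 + sqrt(-22)/6 = -1/3 + (I*sqrt(22))/6 = -1/3 + I*sqrt(22)/6 ≈ -0.33333 + 0.78174*I)
k = -1 (k = 2 - (3 - 1*0) = 2 - (3 + 0) = 2 - 1*3 = 2 - 3 = -1)
s = 49
q = 0 (q = (-1 + 1)**2 = 0**2 = 0)
s*(K + q) = 49*((-1/3 + I*sqrt(22)/6) + 0) = 49*(-1/3 + I*sqrt(22)/6) = -49/3 + 49*I*sqrt(22)/6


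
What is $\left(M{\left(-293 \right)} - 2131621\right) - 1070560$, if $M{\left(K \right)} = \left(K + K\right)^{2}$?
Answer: $-2858785$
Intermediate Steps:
$M{\left(K \right)} = 4 K^{2}$ ($M{\left(K \right)} = \left(2 K\right)^{2} = 4 K^{2}$)
$\left(M{\left(-293 \right)} - 2131621\right) - 1070560 = \left(4 \left(-293\right)^{2} - 2131621\right) - 1070560 = \left(4 \cdot 85849 - 2131621\right) - 1070560 = \left(343396 - 2131621\right) - 1070560 = -1788225 - 1070560 = -2858785$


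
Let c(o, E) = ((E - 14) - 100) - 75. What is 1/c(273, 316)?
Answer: 1/127 ≈ 0.0078740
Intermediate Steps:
c(o, E) = -189 + E (c(o, E) = ((-14 + E) - 100) - 75 = (-114 + E) - 75 = -189 + E)
1/c(273, 316) = 1/(-189 + 316) = 1/127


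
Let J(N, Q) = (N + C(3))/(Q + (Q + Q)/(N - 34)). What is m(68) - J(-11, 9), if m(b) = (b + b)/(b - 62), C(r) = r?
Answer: 3044/129 ≈ 23.597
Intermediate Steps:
m(b) = 2*b/(-62 + b) (m(b) = (2*b)/(-62 + b) = 2*b/(-62 + b))
J(N, Q) = (3 + N)/(Q + 2*Q/(-34 + N)) (J(N, Q) = (N + 3)/(Q + (Q + Q)/(N - 34)) = (3 + N)/(Q + (2*Q)/(-34 + N)) = (3 + N)/(Q + 2*Q/(-34 + N)))
m(68) - J(-11, 9) = 2*68/(-62 + 68) - (-102 + (-11)² - 31*(-11))/(9*(-32 - 11)) = 2*68/6 - (-102 + 121 + 341)/(9*(-43)) = 2*68*(⅙) - (-1)*360/(9*43) = 68/3 - 1*(-40/43) = 68/3 + 40/43 = 3044/129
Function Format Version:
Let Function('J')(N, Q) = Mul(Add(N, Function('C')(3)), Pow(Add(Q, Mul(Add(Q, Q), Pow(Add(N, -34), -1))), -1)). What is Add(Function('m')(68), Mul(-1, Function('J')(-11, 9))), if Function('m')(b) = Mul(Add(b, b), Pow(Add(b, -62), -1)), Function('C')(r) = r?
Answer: Rational(3044, 129) ≈ 23.597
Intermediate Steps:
Function('m')(b) = Mul(2, b, Pow(Add(-62, b), -1)) (Function('m')(b) = Mul(Mul(2, b), Pow(Add(-62, b), -1)) = Mul(2, b, Pow(Add(-62, b), -1)))
Function('J')(N, Q) = Mul(Pow(Add(Q, Mul(2, Q, Pow(Add(-34, N), -1))), -1), Add(3, N)) (Function('J')(N, Q) = Mul(Add(N, 3), Pow(Add(Q, Mul(Add(Q, Q), Pow(Add(N, -34), -1))), -1)) = Mul(Add(3, N), Pow(Add(Q, Mul(Mul(2, Q), Pow(Add(-34, N), -1))), -1)) = Mul(Add(3, N), Pow(Add(Q, Mul(2, Q, Pow(Add(-34, N), -1))), -1)) = Mul(Pow(Add(Q, Mul(2, Q, Pow(Add(-34, N), -1))), -1), Add(3, N)))
Add(Function('m')(68), Mul(-1, Function('J')(-11, 9))) = Add(Mul(2, 68, Pow(Add(-62, 68), -1)), Mul(-1, Mul(Pow(9, -1), Pow(Add(-32, -11), -1), Add(-102, Pow(-11, 2), Mul(-31, -11))))) = Add(Mul(2, 68, Pow(6, -1)), Mul(-1, Mul(Rational(1, 9), Pow(-43, -1), Add(-102, 121, 341)))) = Add(Mul(2, 68, Rational(1, 6)), Mul(-1, Mul(Rational(1, 9), Rational(-1, 43), 360))) = Add(Rational(68, 3), Mul(-1, Rational(-40, 43))) = Add(Rational(68, 3), Rational(40, 43)) = Rational(3044, 129)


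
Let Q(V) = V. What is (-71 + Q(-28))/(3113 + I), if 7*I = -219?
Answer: -693/21572 ≈ -0.032125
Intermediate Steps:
I = -219/7 (I = (⅐)*(-219) = -219/7 ≈ -31.286)
(-71 + Q(-28))/(3113 + I) = (-71 - 28)/(3113 - 219/7) = -99/21572/7 = -99*7/21572 = -693/21572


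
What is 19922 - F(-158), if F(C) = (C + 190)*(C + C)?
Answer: 30034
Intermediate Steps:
F(C) = 2*C*(190 + C) (F(C) = (190 + C)*(2*C) = 2*C*(190 + C))
19922 - F(-158) = 19922 - 2*(-158)*(190 - 158) = 19922 - 2*(-158)*32 = 19922 - 1*(-10112) = 19922 + 10112 = 30034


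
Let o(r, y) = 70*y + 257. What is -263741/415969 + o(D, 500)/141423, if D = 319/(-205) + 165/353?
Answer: -22633224410/58827583887 ≈ -0.38474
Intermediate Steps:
D = -78782/72365 (D = 319*(-1/205) + 165*(1/353) = -319/205 + 165/353 = -78782/72365 ≈ -1.0887)
o(r, y) = 257 + 70*y
-263741/415969 + o(D, 500)/141423 = -263741/415969 + (257 + 70*500)/141423 = -263741*1/415969 + (257 + 35000)*(1/141423) = -263741/415969 + 35257*(1/141423) = -263741/415969 + 35257/141423 = -22633224410/58827583887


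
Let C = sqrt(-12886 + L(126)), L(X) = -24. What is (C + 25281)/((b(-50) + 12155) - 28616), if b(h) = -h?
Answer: -25281/16411 - I*sqrt(12910)/16411 ≈ -1.5405 - 0.0069235*I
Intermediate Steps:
C = I*sqrt(12910) (C = sqrt(-12886 - 24) = sqrt(-12910) = I*sqrt(12910) ≈ 113.62*I)
(C + 25281)/((b(-50) + 12155) - 28616) = (I*sqrt(12910) + 25281)/((-1*(-50) + 12155) - 28616) = (25281 + I*sqrt(12910))/((50 + 12155) - 28616) = (25281 + I*sqrt(12910))/(12205 - 28616) = (25281 + I*sqrt(12910))/(-16411) = (25281 + I*sqrt(12910))*(-1/16411) = -25281/16411 - I*sqrt(12910)/16411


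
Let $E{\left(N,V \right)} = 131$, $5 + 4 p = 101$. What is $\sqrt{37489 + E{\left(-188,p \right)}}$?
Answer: $6 \sqrt{1045} \approx 193.96$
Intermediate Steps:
$p = 24$ ($p = - \frac{5}{4} + \frac{1}{4} \cdot 101 = - \frac{5}{4} + \frac{101}{4} = 24$)
$\sqrt{37489 + E{\left(-188,p \right)}} = \sqrt{37489 + 131} = \sqrt{37620} = 6 \sqrt{1045}$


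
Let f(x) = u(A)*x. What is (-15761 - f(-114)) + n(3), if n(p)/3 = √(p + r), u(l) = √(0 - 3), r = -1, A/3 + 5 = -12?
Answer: -15761 + 3*√2 + 114*I*√3 ≈ -15757.0 + 197.45*I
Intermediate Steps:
A = -51 (A = -15 + 3*(-12) = -15 - 36 = -51)
u(l) = I*√3 (u(l) = √(-3) = I*√3)
f(x) = I*x*√3 (f(x) = (I*√3)*x = I*x*√3)
n(p) = 3*√(-1 + p) (n(p) = 3*√(p - 1) = 3*√(-1 + p))
(-15761 - f(-114)) + n(3) = (-15761 - I*(-114)*√3) + 3*√(-1 + 3) = (-15761 - (-114)*I*√3) + 3*√2 = (-15761 + 114*I*√3) + 3*√2 = -15761 + 3*√2 + 114*I*√3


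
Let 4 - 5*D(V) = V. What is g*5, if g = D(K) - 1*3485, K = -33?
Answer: -17388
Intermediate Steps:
D(V) = ⅘ - V/5
g = -17388/5 (g = (⅘ - ⅕*(-33)) - 1*3485 = (⅘ + 33/5) - 3485 = 37/5 - 3485 = -17388/5 ≈ -3477.6)
g*5 = -17388/5*5 = -17388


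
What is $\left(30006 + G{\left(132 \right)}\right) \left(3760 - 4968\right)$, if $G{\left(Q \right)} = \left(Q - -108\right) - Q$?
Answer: $-36377712$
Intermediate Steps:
$G{\left(Q \right)} = 108$ ($G{\left(Q \right)} = \left(Q + 108\right) - Q = \left(108 + Q\right) - Q = 108$)
$\left(30006 + G{\left(132 \right)}\right) \left(3760 - 4968\right) = \left(30006 + 108\right) \left(3760 - 4968\right) = 30114 \left(-1208\right) = -36377712$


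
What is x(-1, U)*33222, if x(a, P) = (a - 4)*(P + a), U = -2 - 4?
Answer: 1162770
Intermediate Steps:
U = -6
x(a, P) = (-4 + a)*(P + a)
x(-1, U)*33222 = ((-1)² - 4*(-6) - 4*(-1) - 6*(-1))*33222 = (1 + 24 + 4 + 6)*33222 = 35*33222 = 1162770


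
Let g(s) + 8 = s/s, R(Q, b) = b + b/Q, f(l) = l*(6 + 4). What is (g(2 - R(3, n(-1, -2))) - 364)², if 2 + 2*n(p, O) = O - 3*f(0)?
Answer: 137641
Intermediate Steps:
f(l) = 10*l (f(l) = l*10 = 10*l)
n(p, O) = -1 + O/2 (n(p, O) = -1 + (O - 30*0)/2 = -1 + (O - 3*0)/2 = -1 + (O + 0)/2 = -1 + O/2)
g(s) = -7 (g(s) = -8 + s/s = -8 + 1 = -7)
(g(2 - R(3, n(-1, -2))) - 364)² = (-7 - 364)² = (-371)² = 137641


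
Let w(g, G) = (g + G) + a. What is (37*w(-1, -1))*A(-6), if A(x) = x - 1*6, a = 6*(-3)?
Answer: 8880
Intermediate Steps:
a = -18
A(x) = -6 + x (A(x) = x - 6 = -6 + x)
w(g, G) = -18 + G + g (w(g, G) = (g + G) - 18 = (G + g) - 18 = -18 + G + g)
(37*w(-1, -1))*A(-6) = (37*(-18 - 1 - 1))*(-6 - 6) = (37*(-20))*(-12) = -740*(-12) = 8880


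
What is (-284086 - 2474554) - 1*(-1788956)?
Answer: -969684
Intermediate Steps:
(-284086 - 2474554) - 1*(-1788956) = -2758640 + 1788956 = -969684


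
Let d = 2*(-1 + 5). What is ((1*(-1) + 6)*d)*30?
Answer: 1200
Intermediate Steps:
d = 8 (d = 2*4 = 8)
((1*(-1) + 6)*d)*30 = ((1*(-1) + 6)*8)*30 = ((-1 + 6)*8)*30 = (5*8)*30 = 40*30 = 1200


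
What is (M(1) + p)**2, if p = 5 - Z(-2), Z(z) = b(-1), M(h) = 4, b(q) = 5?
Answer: 16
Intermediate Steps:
Z(z) = 5
p = 0 (p = 5 - 1*5 = 5 - 5 = 0)
(M(1) + p)**2 = (4 + 0)**2 = 4**2 = 16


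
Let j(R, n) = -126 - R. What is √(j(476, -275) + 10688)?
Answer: 41*√6 ≈ 100.43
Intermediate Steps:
√(j(476, -275) + 10688) = √((-126 - 1*476) + 10688) = √((-126 - 476) + 10688) = √(-602 + 10688) = √10086 = 41*√6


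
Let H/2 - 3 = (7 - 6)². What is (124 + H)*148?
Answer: 19536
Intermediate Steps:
H = 8 (H = 6 + 2*(7 - 6)² = 6 + 2*1² = 6 + 2*1 = 6 + 2 = 8)
(124 + H)*148 = (124 + 8)*148 = 132*148 = 19536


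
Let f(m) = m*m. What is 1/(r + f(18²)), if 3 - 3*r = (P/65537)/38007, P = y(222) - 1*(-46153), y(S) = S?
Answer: 7472594277/784450529370254 ≈ 9.5259e-6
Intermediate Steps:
P = 46375 (P = 222 - 1*(-46153) = 222 + 46153 = 46375)
r = 7472547902/7472594277 (r = 1 - 46375/65537/(3*38007) = 1 - 46375*(1/65537)/(3*38007) = 1 - 46375/(196611*38007) = 1 - ⅓*46375/2490864759 = 1 - 46375/7472594277 = 7472547902/7472594277 ≈ 0.99999)
f(m) = m²
1/(r + f(18²)) = 1/(7472547902/7472594277 + (18²)²) = 1/(7472547902/7472594277 + 324²) = 1/(7472547902/7472594277 + 104976) = 1/(784450529370254/7472594277) = 7472594277/784450529370254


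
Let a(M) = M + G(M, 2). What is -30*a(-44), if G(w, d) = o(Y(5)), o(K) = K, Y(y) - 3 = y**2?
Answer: 480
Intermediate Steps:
Y(y) = 3 + y**2
G(w, d) = 28 (G(w, d) = 3 + 5**2 = 3 + 25 = 28)
a(M) = 28 + M (a(M) = M + 28 = 28 + M)
-30*a(-44) = -30*(28 - 44) = -30*(-16) = 480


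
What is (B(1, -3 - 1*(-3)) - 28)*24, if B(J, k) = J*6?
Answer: -528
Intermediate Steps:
B(J, k) = 6*J
(B(1, -3 - 1*(-3)) - 28)*24 = (6*1 - 28)*24 = (6 - 28)*24 = -22*24 = -528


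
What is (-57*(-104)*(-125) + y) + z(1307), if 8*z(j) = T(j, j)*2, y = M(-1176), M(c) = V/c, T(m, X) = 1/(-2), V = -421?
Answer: -435707863/588 ≈ -7.4100e+5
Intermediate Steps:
T(m, X) = -½
M(c) = -421/c
y = 421/1176 (y = -421/(-1176) = -421*(-1/1176) = 421/1176 ≈ 0.35799)
z(j) = -⅛ (z(j) = (-½*2)/8 = (⅛)*(-1) = -⅛)
(-57*(-104)*(-125) + y) + z(1307) = (-57*(-104)*(-125) + 421/1176) - ⅛ = (5928*(-125) + 421/1176) - ⅛ = (-741000 + 421/1176) - ⅛ = -871415579/1176 - ⅛ = -435707863/588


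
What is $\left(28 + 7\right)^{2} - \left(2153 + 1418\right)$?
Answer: $-2346$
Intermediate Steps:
$\left(28 + 7\right)^{2} - \left(2153 + 1418\right) = 35^{2} - 3571 = 1225 - 3571 = -2346$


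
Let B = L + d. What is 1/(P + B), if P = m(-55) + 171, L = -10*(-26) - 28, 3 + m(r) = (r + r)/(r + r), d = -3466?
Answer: -1/3065 ≈ -0.00032626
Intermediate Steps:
m(r) = -2 (m(r) = -3 + (r + r)/(r + r) = -3 + (2*r)/((2*r)) = -3 + (2*r)*(1/(2*r)) = -3 + 1 = -2)
L = 232 (L = 260 - 28 = 232)
B = -3234 (B = 232 - 3466 = -3234)
P = 169 (P = -2 + 171 = 169)
1/(P + B) = 1/(169 - 3234) = 1/(-3065) = -1/3065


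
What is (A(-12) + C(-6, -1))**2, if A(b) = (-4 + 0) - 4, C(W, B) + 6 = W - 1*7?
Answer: 729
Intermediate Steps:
C(W, B) = -13 + W (C(W, B) = -6 + (W - 1*7) = -6 + (W - 7) = -6 + (-7 + W) = -13 + W)
A(b) = -8 (A(b) = -4 - 4 = -8)
(A(-12) + C(-6, -1))**2 = (-8 + (-13 - 6))**2 = (-8 - 19)**2 = (-27)**2 = 729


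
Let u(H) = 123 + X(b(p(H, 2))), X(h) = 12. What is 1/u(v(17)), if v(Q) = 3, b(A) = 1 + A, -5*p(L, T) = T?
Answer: 1/135 ≈ 0.0074074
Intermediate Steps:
p(L, T) = -T/5
u(H) = 135 (u(H) = 123 + 12 = 135)
1/u(v(17)) = 1/135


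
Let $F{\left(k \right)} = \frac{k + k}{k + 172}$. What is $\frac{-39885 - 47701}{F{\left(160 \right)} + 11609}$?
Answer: $- \frac{7269638}{963627} \approx -7.544$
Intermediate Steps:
$F{\left(k \right)} = \frac{2 k}{172 + k}$
$\frac{-39885 - 47701}{F{\left(160 \right)} + 11609} = \frac{-39885 - 47701}{2 \cdot 160 \frac{1}{172 + 160} + 11609} = - \frac{87586}{2 \cdot 160 \cdot \frac{1}{332} + 11609} = - \frac{87586}{\frac{80}{83} + 11609} = - \frac{87586}{\frac{963627}{83}} = \left(-87586\right) \frac{83}{963627} = - \frac{7269638}{963627}$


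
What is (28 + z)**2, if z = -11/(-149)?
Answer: 17497489/22201 ≈ 788.14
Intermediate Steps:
z = 11/149 (z = -11*(-1/149) = 11/149 ≈ 0.073825)
(28 + z)**2 = (28 + 11/149)**2 = (4183/149)**2 = 17497489/22201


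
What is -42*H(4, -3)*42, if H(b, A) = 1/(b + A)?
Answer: -1764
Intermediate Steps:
H(b, A) = 1/(A + b)
-42*H(4, -3)*42 = -42/(-3 + 4)*42 = -42/1*42 = -42*1*42 = -42*42 = -1764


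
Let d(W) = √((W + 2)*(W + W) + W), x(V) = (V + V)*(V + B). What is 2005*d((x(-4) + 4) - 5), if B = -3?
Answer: 10025*√253 ≈ 1.5946e+5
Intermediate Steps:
x(V) = 2*V*(-3 + V) (x(V) = (V + V)*(V - 3) = (2*V)*(-3 + V) = 2*V*(-3 + V))
d(W) = √(W + 2*W*(2 + W)) (d(W) = √((2 + W)*(2*W) + W) = √(2*W*(2 + W) + W) = √(W + 2*W*(2 + W)))
2005*d((x(-4) + 4) - 5) = 2005*√(((2*(-4)*(-3 - 4) + 4) - 5)*(5 + 2*((2*(-4)*(-3 - 4) + 4) - 5))) = 2005*√(((2*(-4)*(-7) + 4) - 5)*(5 + 2*((2*(-4)*(-7) + 4) - 5))) = 2005*√(((56 + 4) - 5)*(5 + 2*((56 + 4) - 5))) = 2005*√((60 - 5)*(5 + 2*(60 - 5))) = 2005*√(55*(5 + 2*55)) = 2005*√(55*(5 + 110)) = 2005*√(55*115) = 2005*√6325 = 2005*(5*√253) = 10025*√253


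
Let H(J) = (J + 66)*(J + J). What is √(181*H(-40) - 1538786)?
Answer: I*√1915266 ≈ 1383.9*I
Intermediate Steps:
H(J) = 2*J*(66 + J) (H(J) = (66 + J)*(2*J) = 2*J*(66 + J))
√(181*H(-40) - 1538786) = √(181*(2*(-40)*(66 - 40)) - 1538786) = √(181*(2*(-40)*26) - 1538786) = √(181*(-2080) - 1538786) = √(-376480 - 1538786) = √(-1915266) = I*√1915266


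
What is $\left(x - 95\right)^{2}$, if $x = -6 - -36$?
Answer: $4225$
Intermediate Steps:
$x = 30$ ($x = -6 + 36 = 30$)
$\left(x - 95\right)^{2} = \left(30 - 95\right)^{2} = \left(-65\right)^{2} = 4225$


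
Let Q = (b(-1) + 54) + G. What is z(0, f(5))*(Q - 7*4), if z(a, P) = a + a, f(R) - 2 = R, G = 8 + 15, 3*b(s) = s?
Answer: 0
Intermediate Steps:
b(s) = s/3
G = 23
f(R) = 2 + R
z(a, P) = 2*a
Q = 230/3 (Q = ((⅓)*(-1) + 54) + 23 = (-⅓ + 54) + 23 = 161/3 + 23 = 230/3 ≈ 76.667)
z(0, f(5))*(Q - 7*4) = (2*0)*(230/3 - 7*4) = 0*(230/3 - 28) = 0*(146/3) = 0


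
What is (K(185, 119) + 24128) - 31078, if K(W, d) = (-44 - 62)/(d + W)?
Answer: -1056453/152 ≈ -6950.4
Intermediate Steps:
K(W, d) = -106/(W + d)
(K(185, 119) + 24128) - 31078 = (-106/(185 + 119) + 24128) - 31078 = (-106/304 + 24128) - 31078 = (-106*1/304 + 24128) - 31078 = (-53/152 + 24128) - 31078 = 3667403/152 - 31078 = -1056453/152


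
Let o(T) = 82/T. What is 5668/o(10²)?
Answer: 283400/41 ≈ 6912.2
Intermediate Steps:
5668/o(10²) = 5668/((82/(10²))) = 5668/((82/100)) = 5668/((82*(1/100))) = 5668/(41/50) = 5668*(50/41) = 283400/41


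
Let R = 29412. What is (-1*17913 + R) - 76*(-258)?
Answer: 31107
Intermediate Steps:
(-1*17913 + R) - 76*(-258) = (-1*17913 + 29412) - 76*(-258) = (-17913 + 29412) + 19608 = 11499 + 19608 = 31107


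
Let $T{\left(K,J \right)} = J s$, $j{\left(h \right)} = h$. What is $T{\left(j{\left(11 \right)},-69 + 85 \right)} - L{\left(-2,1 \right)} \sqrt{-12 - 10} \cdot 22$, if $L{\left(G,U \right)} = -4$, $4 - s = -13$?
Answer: $272 + 88 i \sqrt{22} \approx 272.0 + 412.76 i$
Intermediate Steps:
$s = 17$ ($s = 4 - -13 = 4 + 13 = 17$)
$T{\left(K,J \right)} = 17 J$ ($T{\left(K,J \right)} = J 17 = 17 J$)
$T{\left(j{\left(11 \right)},-69 + 85 \right)} - L{\left(-2,1 \right)} \sqrt{-12 - 10} \cdot 22 = 17 \left(-69 + 85\right) - - 4 \sqrt{-12 - 10} \cdot 22 = 17 \cdot 16 - - 4 \sqrt{-22} \cdot 22 = 272 - - 4 i \sqrt{22} \cdot 22 = 272 - - 88 i \sqrt{22} = 272 + 88 i \sqrt{22}$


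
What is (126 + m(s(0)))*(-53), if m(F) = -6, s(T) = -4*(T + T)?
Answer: -6360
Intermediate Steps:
s(T) = -8*T
(126 + m(s(0)))*(-53) = (126 - 6)*(-53) = 120*(-53) = -6360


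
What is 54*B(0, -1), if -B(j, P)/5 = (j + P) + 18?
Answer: -4590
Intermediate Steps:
B(j, P) = -90 - 5*P - 5*j (B(j, P) = -5*((j + P) + 18) = -5*((P + j) + 18) = -5*(18 + P + j) = -90 - 5*P - 5*j)
54*B(0, -1) = 54*(-90 - 5*(-1) - 5*0) = 54*(-90 + 5 + 0) = 54*(-85) = -4590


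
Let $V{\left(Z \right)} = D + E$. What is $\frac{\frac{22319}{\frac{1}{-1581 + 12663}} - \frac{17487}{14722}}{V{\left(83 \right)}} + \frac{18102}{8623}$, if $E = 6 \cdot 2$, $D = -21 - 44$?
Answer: $- \frac{31399149170821815}{6728233718} \approx -4.6668 \cdot 10^{6}$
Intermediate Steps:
$D = -65$
$E = 12$
$V{\left(Z \right)} = -53$ ($V{\left(Z \right)} = -65 + 12 = -53$)
$\frac{\frac{22319}{\frac{1}{-1581 + 12663}} - \frac{17487}{14722}}{V{\left(83 \right)}} + \frac{18102}{8623} = \frac{\frac{22319}{\frac{1}{-1581 + 12663}} - \frac{17487}{14722}}{-53} + \frac{18102}{8623} = \left(\frac{22319}{\frac{1}{11082}} - \frac{17487}{14722}\right) \left(- \frac{1}{53}\right) + 18102 \cdot \frac{1}{8623} = \left(22319 \frac{1}{\frac{1}{11082}} - \frac{17487}{14722}\right) \left(- \frac{1}{53}\right) + \frac{18102}{8623} = \left(22319 \cdot 11082 - \frac{17487}{14722}\right) \left(- \frac{1}{53}\right) + \frac{18102}{8623} = \left(247339158 - \frac{17487}{14722}\right) \left(- \frac{1}{53}\right) + \frac{18102}{8623} = \frac{3641327066589}{14722} \left(- \frac{1}{53}\right) + \frac{18102}{8623} = - \frac{3641327066589}{780266} + \frac{18102}{8623} = - \frac{31399149170821815}{6728233718}$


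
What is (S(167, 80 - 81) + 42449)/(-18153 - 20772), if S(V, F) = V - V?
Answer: -42449/38925 ≈ -1.0905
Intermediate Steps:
S(V, F) = 0
(S(167, 80 - 81) + 42449)/(-18153 - 20772) = (0 + 42449)/(-18153 - 20772) = 42449/(-38925) = 42449*(-1/38925) = -42449/38925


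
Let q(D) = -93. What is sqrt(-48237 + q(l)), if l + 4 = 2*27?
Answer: 3*I*sqrt(5370) ≈ 219.84*I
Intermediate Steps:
l = 50 (l = -4 + 2*27 = -4 + 54 = 50)
sqrt(-48237 + q(l)) = sqrt(-48237 - 93) = sqrt(-48330) = 3*I*sqrt(5370)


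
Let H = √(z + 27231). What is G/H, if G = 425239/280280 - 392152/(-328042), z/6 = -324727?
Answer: -290686031*I*√213459/68623046932440 ≈ -0.0019571*I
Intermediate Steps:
z = -1948362 (z = 6*(-324727) = -1948362)
G = 872058093/321481160 (G = 425239*(1/280280) - 392152*(-1/328042) = 425239/280280 + 196076/164021 = 872058093/321481160 ≈ 2.7126)
H = 3*I*√213459 (H = √(-1948362 + 27231) = √(-1921131) = 3*I*√213459 ≈ 1386.0*I)
G/H = 872058093/(321481160*((3*I*√213459))) = 872058093*(-I*√213459/640377)/321481160 = -290686031*I*√213459/68623046932440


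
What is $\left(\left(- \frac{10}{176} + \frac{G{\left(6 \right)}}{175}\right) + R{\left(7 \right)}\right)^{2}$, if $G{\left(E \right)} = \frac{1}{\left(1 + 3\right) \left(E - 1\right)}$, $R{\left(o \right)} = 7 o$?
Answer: $\frac{14202700210609}{5929000000} \approx 2395.5$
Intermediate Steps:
$G{\left(E \right)} = \frac{1}{4 \left(-1 + E\right)}$
$\left(\left(- \frac{10}{176} + \frac{G{\left(6 \right)}}{175}\right) + R{\left(7 \right)}\right)^{2} = \left(\left(- \frac{10}{176} + \frac{\frac{1}{4} \frac{1}{-1 + 6}}{175}\right) + 7 \cdot 7\right)^{2} = \left(\left(\left(-10\right) \frac{1}{176} + \frac{1}{4 \cdot 5} \cdot \frac{1}{175}\right) + 49\right)^{2} = \left(\left(- \frac{5}{88} + \frac{1}{4} \cdot \frac{1}{5} \cdot \frac{1}{175}\right) + 49\right)^{2} = \left(\left(- \frac{5}{88} + \frac{1}{20} \cdot \frac{1}{175}\right) + 49\right)^{2} = \left(\left(- \frac{5}{88} + \frac{1}{3500}\right) + 49\right)^{2} = \left(- \frac{4353}{77000} + 49\right)^{2} = \left(\frac{3768647}{77000}\right)^{2} = \frac{14202700210609}{5929000000}$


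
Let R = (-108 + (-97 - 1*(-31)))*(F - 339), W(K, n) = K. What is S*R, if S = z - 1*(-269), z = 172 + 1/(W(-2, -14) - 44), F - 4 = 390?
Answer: -97063725/23 ≈ -4.2202e+6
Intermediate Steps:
F = 394 (F = 4 + 390 = 394)
z = 7911/46 (z = 172 + 1/(-2 - 44) = 172 + 1/(-46) = 172 - 1/46 = 7911/46 ≈ 171.98)
S = 20285/46 (S = 7911/46 - 1*(-269) = 7911/46 + 269 = 20285/46 ≈ 440.98)
R = -9570 (R = (-108 + (-97 - 1*(-31)))*(394 - 339) = (-108 + (-97 + 31))*55 = (-108 - 66)*55 = -174*55 = -9570)
S*R = (20285/46)*(-9570) = -97063725/23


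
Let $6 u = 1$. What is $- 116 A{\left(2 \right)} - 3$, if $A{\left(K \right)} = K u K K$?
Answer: $- \frac{473}{3} \approx -157.67$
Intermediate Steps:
$u = \frac{1}{6}$ ($u = \frac{1}{6} \cdot 1 = \frac{1}{6} \approx 0.16667$)
$A{\left(K \right)} = \frac{K^{3}}{6}$ ($A{\left(K \right)} = K \frac{1}{6} K K = \frac{K}{6} K K = \frac{K^{2}}{6} K = \frac{K^{3}}{6}$)
$- 116 A{\left(2 \right)} - 3 = - 116 \frac{2^{3}}{6} - 3 = - 116 \cdot \frac{1}{6} \cdot 8 - 3 = \left(-116\right) \frac{4}{3} - 3 = - \frac{464}{3} - 3 = - \frac{473}{3}$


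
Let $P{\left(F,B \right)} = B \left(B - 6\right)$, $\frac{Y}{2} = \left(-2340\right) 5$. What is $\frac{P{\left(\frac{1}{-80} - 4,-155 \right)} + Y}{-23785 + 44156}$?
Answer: $\frac{1555}{20371} \approx 0.076334$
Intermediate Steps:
$Y = -23400$ ($Y = 2 \left(\left(-2340\right) 5\right) = 2 \left(-11700\right) = -23400$)
$P{\left(F,B \right)} = B \left(-6 + B\right)$
$\frac{P{\left(\frac{1}{-80} - 4,-155 \right)} + Y}{-23785 + 44156} = \frac{- 155 \left(-6 - 155\right) - 23400}{-23785 + 44156} = \frac{\left(-155\right) \left(-161\right) - 23400}{20371} = \left(24955 - 23400\right) \frac{1}{20371} = 1555 \cdot \frac{1}{20371} = \frac{1555}{20371}$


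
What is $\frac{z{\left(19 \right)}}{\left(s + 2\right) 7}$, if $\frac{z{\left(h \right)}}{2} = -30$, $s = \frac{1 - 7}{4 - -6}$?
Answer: $- \frac{300}{49} \approx -6.1225$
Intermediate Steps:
$s = - \frac{3}{5}$ ($s = - \frac{6}{4 + 6} = - \frac{6}{10} = \left(-6\right) \frac{1}{10} = - \frac{3}{5} \approx -0.6$)
$z{\left(h \right)} = -60$ ($z{\left(h \right)} = 2 \left(-30\right) = -60$)
$\frac{z{\left(19 \right)}}{\left(s + 2\right) 7} = - \frac{60}{\left(- \frac{3}{5} + 2\right) 7} = - \frac{60}{\frac{7}{5} \cdot 7} = - \frac{60}{\frac{49}{5}} = \left(-60\right) \frac{5}{49} = - \frac{300}{49}$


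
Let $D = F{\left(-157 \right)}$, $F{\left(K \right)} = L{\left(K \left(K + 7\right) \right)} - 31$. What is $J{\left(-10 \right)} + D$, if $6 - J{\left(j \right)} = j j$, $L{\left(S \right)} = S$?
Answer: $23425$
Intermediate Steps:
$J{\left(j \right)} = 6 - j^{2}$ ($J{\left(j \right)} = 6 - j j = 6 - j^{2}$)
$F{\left(K \right)} = -31 + K \left(7 + K\right)$ ($F{\left(K \right)} = K \left(K + 7\right) - 31 = K \left(7 + K\right) - 31 = -31 + K \left(7 + K\right)$)
$D = 23519$ ($D = -31 - 157 \left(7 - 157\right) = -31 - -23550 = -31 + 23550 = 23519$)
$J{\left(-10 \right)} + D = \left(6 - \left(-10\right)^{2}\right) + 23519 = \left(6 - 100\right) + 23519 = -94 + 23519 = 23425$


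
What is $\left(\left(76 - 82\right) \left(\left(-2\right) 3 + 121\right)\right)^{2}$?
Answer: $476100$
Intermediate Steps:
$\left(\left(76 - 82\right) \left(\left(-2\right) 3 + 121\right)\right)^{2} = \left(- 6 \left(-6 + 121\right)\right)^{2} = \left(\left(-6\right) 115\right)^{2} = \left(-690\right)^{2} = 476100$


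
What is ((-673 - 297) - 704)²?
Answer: 2802276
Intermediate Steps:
((-673 - 297) - 704)² = (-970 - 704)² = (-1674)² = 2802276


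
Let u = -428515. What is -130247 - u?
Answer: 298268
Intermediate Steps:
-130247 - u = -130247 - 1*(-428515) = -130247 + 428515 = 298268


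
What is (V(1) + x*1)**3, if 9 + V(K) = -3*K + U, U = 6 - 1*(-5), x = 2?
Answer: 1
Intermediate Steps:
U = 11 (U = 6 + 5 = 11)
V(K) = 2 - 3*K (V(K) = -9 + (-3*K + 11) = -9 + (11 - 3*K) = 2 - 3*K)
(V(1) + x*1)**3 = ((2 - 3*1) + 2*1)**3 = ((2 - 3) + 2)**3 = (-1 + 2)**3 = 1**3 = 1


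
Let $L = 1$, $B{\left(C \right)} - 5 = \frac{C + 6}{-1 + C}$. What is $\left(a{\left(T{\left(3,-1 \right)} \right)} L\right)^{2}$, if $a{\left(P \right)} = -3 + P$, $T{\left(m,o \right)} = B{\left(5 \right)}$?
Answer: $\frac{361}{16} \approx 22.563$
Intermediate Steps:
$B{\left(C \right)} = 5 + \frac{6 + C}{-1 + C}$ ($B{\left(C \right)} = 5 + \frac{C + 6}{-1 + C} = 5 + \frac{6 + C}{-1 + C}$)
$T{\left(m,o \right)} = \frac{31}{4}$ ($T{\left(m,o \right)} = \frac{1 + 6 \cdot 5}{-1 + 5} = \frac{1 + 30}{4} = \frac{1}{4} \cdot 31 = \frac{31}{4}$)
$\left(a{\left(T{\left(3,-1 \right)} \right)} L\right)^{2} = \left(\left(-3 + \frac{31}{4}\right) 1\right)^{2} = \left(\frac{19}{4} \cdot 1\right)^{2} = \left(\frac{19}{4}\right)^{2} = \frac{361}{16}$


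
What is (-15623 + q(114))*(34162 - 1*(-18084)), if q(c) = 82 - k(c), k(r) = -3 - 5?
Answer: -811537118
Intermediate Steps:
k(r) = -8
q(c) = 90 (q(c) = 82 - 1*(-8) = 82 + 8 = 90)
(-15623 + q(114))*(34162 - 1*(-18084)) = (-15623 + 90)*(34162 - 1*(-18084)) = -15533*(34162 + 18084) = -15533*52246 = -811537118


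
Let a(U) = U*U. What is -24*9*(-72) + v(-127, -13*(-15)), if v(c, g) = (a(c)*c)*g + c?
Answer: -399419260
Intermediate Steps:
a(U) = U²
v(c, g) = c + g*c³ (v(c, g) = (c²*c)*g + c = c³*g + c = g*c³ + c = c + g*c³)
-24*9*(-72) + v(-127, -13*(-15)) = -24*9*(-72) + (-127 - 13*(-15)*(-127)³) = -216*(-72) + (-127 + 195*(-2048383)) = 15552 + (-127 - 399434685) = 15552 - 399434812 = -399419260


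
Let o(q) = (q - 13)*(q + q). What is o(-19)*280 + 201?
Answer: 340681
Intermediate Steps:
o(q) = 2*q*(-13 + q) (o(q) = (-13 + q)*(2*q) = 2*q*(-13 + q))
o(-19)*280 + 201 = (2*(-19)*(-13 - 19))*280 + 201 = (2*(-19)*(-32))*280 + 201 = 1216*280 + 201 = 340480 + 201 = 340681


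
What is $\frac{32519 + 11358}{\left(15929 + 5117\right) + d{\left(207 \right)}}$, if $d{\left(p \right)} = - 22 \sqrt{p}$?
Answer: $\frac{461717671}{221416964} + \frac{1447941 \sqrt{23}}{221416964} \approx 2.1166$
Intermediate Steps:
$\frac{32519 + 11358}{\left(15929 + 5117\right) + d{\left(207 \right)}} = \frac{32519 + 11358}{\left(15929 + 5117\right) - 22 \sqrt{207}} = \frac{43877}{21046 - 22 \cdot 3 \sqrt{23}} = \frac{43877}{21046 - 66 \sqrt{23}}$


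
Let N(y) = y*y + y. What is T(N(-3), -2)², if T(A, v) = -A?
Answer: 36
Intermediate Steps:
N(y) = y + y² (N(y) = y² + y = y + y²)
T(N(-3), -2)² = (-(-3)*(1 - 3))² = (-(-3)*(-2))² = (-1*6)² = (-6)² = 36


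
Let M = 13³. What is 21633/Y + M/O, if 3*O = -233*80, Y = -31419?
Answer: -203440583/195216720 ≈ -1.0421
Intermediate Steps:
O = -18640/3 (O = (-233*80)/3 = (⅓)*(-18640) = -18640/3 ≈ -6213.3)
M = 2197
21633/Y + M/O = 21633/(-31419) + 2197/(-18640/3) = 21633*(-1/31419) + 2197*(-3/18640) = -7211/10473 - 6591/18640 = -203440583/195216720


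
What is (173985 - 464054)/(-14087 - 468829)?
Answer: 290069/482916 ≈ 0.60066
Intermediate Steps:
(173985 - 464054)/(-14087 - 468829) = -290069/(-482916) = -290069*(-1/482916) = 290069/482916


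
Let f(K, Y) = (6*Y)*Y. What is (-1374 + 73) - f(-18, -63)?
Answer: -25115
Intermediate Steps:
f(K, Y) = 6*Y**2
(-1374 + 73) - f(-18, -63) = (-1374 + 73) - 6*(-63)**2 = -1301 - 6*3969 = -1301 - 1*23814 = -1301 - 23814 = -25115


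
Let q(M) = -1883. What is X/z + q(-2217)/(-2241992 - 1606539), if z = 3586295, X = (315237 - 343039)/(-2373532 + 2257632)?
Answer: 391389470885181/799824015619277750 ≈ 0.00048934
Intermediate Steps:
X = 13901/57950 (X = -27802/(-115900) = -27802*(-1/115900) = 13901/57950 ≈ 0.23988)
X/z + q(-2217)/(-2241992 - 1606539) = (13901/57950)/3586295 - 1883/(-2241992 - 1606539) = (13901/57950)*(1/3586295) - 1883/(-3848531) = 13901/207825795250 - 1883*(-1/3848531) = 13901/207825795250 + 1883/3848531 = 391389470885181/799824015619277750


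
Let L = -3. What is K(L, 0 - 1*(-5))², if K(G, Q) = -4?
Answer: 16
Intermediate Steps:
K(L, 0 - 1*(-5))² = (-4)² = 16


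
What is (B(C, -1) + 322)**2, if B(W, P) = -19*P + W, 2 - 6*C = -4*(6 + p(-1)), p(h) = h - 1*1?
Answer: 118336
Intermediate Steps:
p(h) = -1 + h (p(h) = h - 1 = -1 + h)
C = 3 (C = 1/3 - (-2)*(6 + (-1 - 1))/3 = 1/3 - (-2)*(6 - 2)/3 = 1/3 - (-2)*4/3 = 1/3 - 1/6*(-16) = 1/3 + 8/3 = 3)
B(W, P) = W - 19*P
(B(C, -1) + 322)**2 = ((3 - 19*(-1)) + 322)**2 = ((3 + 19) + 322)**2 = (22 + 322)**2 = 344**2 = 118336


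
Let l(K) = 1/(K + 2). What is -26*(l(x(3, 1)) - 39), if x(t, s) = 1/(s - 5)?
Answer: 6994/7 ≈ 999.14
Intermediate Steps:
x(t, s) = 1/(-5 + s)
l(K) = 1/(2 + K)
-26*(l(x(3, 1)) - 39) = -26*(1/(2 + 1/(-5 + 1)) - 39) = -26*(1/(2 + 1/(-4)) - 39) = -26*(1/(2 - 1/4) - 39) = -26*(1/(7/4) - 39) = -26*(4/7 - 39) = -26*(-269/7) = 6994/7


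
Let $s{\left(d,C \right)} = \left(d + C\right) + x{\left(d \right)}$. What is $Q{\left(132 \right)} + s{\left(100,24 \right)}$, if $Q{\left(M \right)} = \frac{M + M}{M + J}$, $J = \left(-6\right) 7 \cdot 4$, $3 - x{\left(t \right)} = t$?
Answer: $\frac{59}{3} \approx 19.667$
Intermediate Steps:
$x{\left(t \right)} = 3 - t$
$s{\left(d,C \right)} = 3 + C$ ($s{\left(d,C \right)} = \left(d + C\right) - \left(-3 + d\right) = \left(C + d\right) - \left(-3 + d\right) = 3 + C$)
$J = -168$ ($J = \left(-42\right) 4 = -168$)
$Q{\left(M \right)} = \frac{2 M}{-168 + M}$ ($Q{\left(M \right)} = \frac{M + M}{M - 168} = \frac{2 M}{-168 + M}$)
$Q{\left(132 \right)} + s{\left(100,24 \right)} = 2 \cdot 132 \frac{1}{-168 + 132} + \left(3 + 24\right) = 2 \cdot 132 \frac{1}{-36} + 27 = 2 \cdot 132 \left(- \frac{1}{36}\right) + 27 = - \frac{22}{3} + 27 = \frac{59}{3}$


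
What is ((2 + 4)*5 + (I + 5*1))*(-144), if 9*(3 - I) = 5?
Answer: -5392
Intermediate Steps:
I = 22/9 (I = 3 - 1/9*5 = 3 - 5/9 = 22/9 ≈ 2.4444)
((2 + 4)*5 + (I + 5*1))*(-144) = ((2 + 4)*5 + (22/9 + 5*1))*(-144) = (6*5 + (22/9 + 5))*(-144) = (30 + 67/9)*(-144) = (337/9)*(-144) = -5392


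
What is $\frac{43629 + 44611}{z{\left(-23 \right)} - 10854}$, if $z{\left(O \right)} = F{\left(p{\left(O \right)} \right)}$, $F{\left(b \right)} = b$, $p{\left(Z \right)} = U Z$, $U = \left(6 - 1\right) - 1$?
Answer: $- \frac{44120}{5473} \approx -8.0614$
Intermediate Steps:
$U = 4$ ($U = 5 - 1 = 4$)
$p{\left(Z \right)} = 4 Z$
$z{\left(O \right)} = 4 O$
$\frac{43629 + 44611}{z{\left(-23 \right)} - 10854} = \frac{43629 + 44611}{4 \left(-23\right) - 10854} = \frac{88240}{-92 - 10854} = \frac{88240}{-10946} = 88240 \left(- \frac{1}{10946}\right) = - \frac{44120}{5473}$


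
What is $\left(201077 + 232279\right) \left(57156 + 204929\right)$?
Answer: $113576107260$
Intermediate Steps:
$\left(201077 + 232279\right) \left(57156 + 204929\right) = 433356 \cdot 262085 = 113576107260$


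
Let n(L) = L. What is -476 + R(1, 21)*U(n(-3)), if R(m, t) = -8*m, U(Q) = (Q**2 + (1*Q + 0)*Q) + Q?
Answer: -596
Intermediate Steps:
U(Q) = Q + 2*Q**2 (U(Q) = (Q**2 + (Q + 0)*Q) + Q = (Q**2 + Q*Q) + Q = (Q**2 + Q**2) + Q = 2*Q**2 + Q = Q + 2*Q**2)
-476 + R(1, 21)*U(n(-3)) = -476 + (-8*1)*(-3*(1 + 2*(-3))) = -476 - (-24)*(1 - 6) = -476 - (-24)*(-5) = -476 - 8*15 = -476 - 120 = -596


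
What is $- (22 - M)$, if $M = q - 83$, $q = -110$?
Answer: $-215$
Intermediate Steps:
$M = -193$ ($M = -110 - 83 = -193$)
$- (22 - M) = - (22 - -193) = - (22 + 193) = \left(-1\right) 215 = -215$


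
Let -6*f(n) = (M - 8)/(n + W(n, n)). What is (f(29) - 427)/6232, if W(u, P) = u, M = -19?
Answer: -49523/722912 ≈ -0.068505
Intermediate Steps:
f(n) = 9/(4*n) (f(n) = -(-19 - 8)/(6*(n + n)) = -(-9)/(2*(2*n)) = -(-9)*1/(2*n)/2 = -(-9)/(4*n) = 9/(4*n))
(f(29) - 427)/6232 = ((9/4)/29 - 427)/6232 = ((9/4)*(1/29) - 427)*(1/6232) = (9/116 - 427)*(1/6232) = -49523/116*1/6232 = -49523/722912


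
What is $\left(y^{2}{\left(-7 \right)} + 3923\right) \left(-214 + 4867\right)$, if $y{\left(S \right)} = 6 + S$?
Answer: $18258372$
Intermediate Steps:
$\left(y^{2}{\left(-7 \right)} + 3923\right) \left(-214 + 4867\right) = \left(\left(6 - 7\right)^{2} + 3923\right) \left(-214 + 4867\right) = \left(\left(-1\right)^{2} + 3923\right) 4653 = \left(1 + 3923\right) 4653 = 3924 \cdot 4653 = 18258372$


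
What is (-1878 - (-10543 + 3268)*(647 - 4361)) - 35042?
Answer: -27056270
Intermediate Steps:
(-1878 - (-10543 + 3268)*(647 - 4361)) - 35042 = (-1878 - (-7275)*(-3714)) - 35042 = (-1878 - 1*27019350) - 35042 = (-1878 - 27019350) - 35042 = -27021228 - 35042 = -27056270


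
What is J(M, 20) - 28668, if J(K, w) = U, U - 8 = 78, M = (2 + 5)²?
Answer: -28582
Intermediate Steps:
M = 49 (M = 7² = 49)
U = 86 (U = 8 + 78 = 86)
J(K, w) = 86
J(M, 20) - 28668 = 86 - 28668 = -28582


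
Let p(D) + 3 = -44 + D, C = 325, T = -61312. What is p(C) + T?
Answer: -61034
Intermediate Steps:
p(D) = -47 + D (p(D) = -3 + (-44 + D) = -47 + D)
p(C) + T = (-47 + 325) - 61312 = 278 - 61312 = -61034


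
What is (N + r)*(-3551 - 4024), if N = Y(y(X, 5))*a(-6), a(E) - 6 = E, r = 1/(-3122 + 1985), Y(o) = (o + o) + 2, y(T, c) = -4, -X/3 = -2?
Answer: 2525/379 ≈ 6.6623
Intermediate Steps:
X = 6 (X = -3*(-2) = 6)
Y(o) = 2 + 2*o (Y(o) = 2*o + 2 = 2 + 2*o)
r = -1/1137 (r = 1/(-1137) = -1/1137 ≈ -0.00087951)
a(E) = 6 + E
N = 0 (N = (2 + 2*(-4))*(6 - 6) = (2 - 8)*0 = -6*0 = 0)
(N + r)*(-3551 - 4024) = (0 - 1/1137)*(-3551 - 4024) = -1/1137*(-7575) = 2525/379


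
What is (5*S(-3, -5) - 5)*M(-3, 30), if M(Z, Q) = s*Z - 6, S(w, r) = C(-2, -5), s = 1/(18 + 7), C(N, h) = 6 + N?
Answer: -459/5 ≈ -91.800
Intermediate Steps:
s = 1/25 ≈ 0.040000
S(w, r) = 4 (S(w, r) = 6 - 2 = 4)
M(Z, Q) = -6 + Z/25 (M(Z, Q) = Z/25 - 6 = -6 + Z/25)
(5*S(-3, -5) - 5)*M(-3, 30) = (5*4 - 5)*(-6 + (1/25)*(-3)) = (20 - 5)*(-6 - 3/25) = 15*(-153/25) = -459/5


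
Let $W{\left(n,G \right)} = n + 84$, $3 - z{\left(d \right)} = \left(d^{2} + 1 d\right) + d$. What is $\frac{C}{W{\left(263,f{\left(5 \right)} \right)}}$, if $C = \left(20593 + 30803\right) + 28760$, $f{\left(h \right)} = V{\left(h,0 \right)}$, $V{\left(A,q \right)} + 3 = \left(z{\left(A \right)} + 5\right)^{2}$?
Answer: $\frac{80156}{347} \approx 231.0$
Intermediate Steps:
$z{\left(d \right)} = 3 - d^{2} - 2 d$ ($z{\left(d \right)} = 3 - \left(\left(d^{2} + 1 d\right) + d\right) = 3 - \left(\left(d^{2} + d\right) + d\right) = 3 - \left(\left(d + d^{2}\right) + d\right) = 3 - \left(d^{2} + 2 d\right) = 3 - d^{2} - 2 d$)
$V{\left(A,q \right)} = -3 + \left(8 - A^{2} - 2 A\right)^{2}$ ($V{\left(A,q \right)} = -3 + \left(\left(3 - A^{2} - 2 A\right) + 5\right)^{2} = -3 + \left(8 - A^{2} - 2 A\right)^{2}$)
$f{\left(h \right)} = -3 + \left(-8 + h^{2} + 2 h\right)^{2}$
$W{\left(n,G \right)} = 84 + n$
$C = 80156$ ($C = 51396 + 28760 = 80156$)
$\frac{C}{W{\left(263,f{\left(5 \right)} \right)}} = \frac{80156}{84 + 263} = \frac{80156}{347}$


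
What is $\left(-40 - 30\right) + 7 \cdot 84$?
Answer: $518$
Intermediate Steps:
$\left(-40 - 30\right) + 7 \cdot 84 = \left(-40 - 30\right) + 588 = -70 + 588 = 518$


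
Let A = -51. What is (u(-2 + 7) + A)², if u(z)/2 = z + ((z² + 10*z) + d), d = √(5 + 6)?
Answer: 11925 + 436*√11 ≈ 13371.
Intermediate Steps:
d = √11 ≈ 3.3166
u(z) = 2*√11 + 2*z² + 22*z (u(z) = 2*(z + ((z² + 10*z) + √11)) = 2*(z + (√11 + z² + 10*z)) = 2*(√11 + z² + 11*z) = 2*√11 + 2*z² + 22*z)
(u(-2 + 7) + A)² = ((2*√11 + 2*(-2 + 7)² + 22*(-2 + 7)) - 51)² = ((2*√11 + 2*5² + 22*5) - 51)² = ((2*√11 + 2*25 + 110) - 51)² = ((2*√11 + 50 + 110) - 51)² = ((160 + 2*√11) - 51)² = (109 + 2*√11)²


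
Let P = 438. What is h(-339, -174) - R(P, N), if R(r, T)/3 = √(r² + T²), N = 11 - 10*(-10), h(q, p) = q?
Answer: -339 - 9*√22685 ≈ -1694.5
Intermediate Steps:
N = 111 (N = 11 + 100 = 111)
R(r, T) = 3*√(T² + r²) (R(r, T) = 3*√(r² + T²) = 3*√(T² + r²))
h(-339, -174) - R(P, N) = -339 - 3*√(111² + 438²) = -339 - 3*√(12321 + 191844) = -339 - 3*√204165 = -339 - 3*3*√22685 = -339 - 9*√22685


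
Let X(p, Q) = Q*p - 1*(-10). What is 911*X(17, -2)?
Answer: -21864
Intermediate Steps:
X(p, Q) = 10 + Q*p (X(p, Q) = Q*p + 10 = 10 + Q*p)
911*X(17, -2) = 911*(10 - 2*17) = 911*(10 - 34) = 911*(-24) = -21864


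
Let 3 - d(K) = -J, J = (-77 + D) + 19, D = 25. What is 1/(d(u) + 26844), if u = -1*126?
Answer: 1/26814 ≈ 3.7294e-5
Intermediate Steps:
u = -126
J = -33 (J = (-77 + 25) + 19 = -52 + 19 = -33)
d(K) = -30 (d(K) = 3 - (-1)*(-33) = 3 - 1*33 = 3 - 33 = -30)
1/(d(u) + 26844) = 1/(-30 + 26844) = 1/26814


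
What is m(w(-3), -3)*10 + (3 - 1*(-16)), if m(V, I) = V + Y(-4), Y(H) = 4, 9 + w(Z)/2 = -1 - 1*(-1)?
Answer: -121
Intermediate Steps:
w(Z) = -18 (w(Z) = -18 + 2*(-1 - 1*(-1)) = -18 + 2*(-1 + 1) = -18 + 2*0 = -18 + 0 = -18)
m(V, I) = 4 + V (m(V, I) = V + 4 = 4 + V)
m(w(-3), -3)*10 + (3 - 1*(-16)) = (4 - 18)*10 + (3 - 1*(-16)) = -14*10 + (3 + 16) = -140 + 19 = -121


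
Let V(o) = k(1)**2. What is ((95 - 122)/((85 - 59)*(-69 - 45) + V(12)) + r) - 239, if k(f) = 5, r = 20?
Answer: -643614/2939 ≈ -218.99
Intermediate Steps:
V(o) = 25 (V(o) = 5**2 = 25)
((95 - 122)/((85 - 59)*(-69 - 45) + V(12)) + r) - 239 = ((95 - 122)/((85 - 59)*(-69 - 45) + 25) + 20) - 239 = (-27/(26*(-114) + 25) + 20) - 239 = (-27/(-2964 + 25) + 20) - 239 = (-27/(-2939) + 20) - 239 = (-27*(-1/2939) + 20) - 239 = (27/2939 + 20) - 239 = 58807/2939 - 239 = -643614/2939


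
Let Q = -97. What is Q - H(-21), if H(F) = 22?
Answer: -119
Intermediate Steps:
Q - H(-21) = -97 - 1*22 = -97 - 22 = -119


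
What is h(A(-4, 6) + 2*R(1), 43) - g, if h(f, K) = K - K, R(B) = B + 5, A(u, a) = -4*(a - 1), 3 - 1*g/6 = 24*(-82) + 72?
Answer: -11394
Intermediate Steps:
g = 11394 (g = 18 - 6*(24*(-82) + 72) = 18 - 6*(-1968 + 72) = 18 - 6*(-1896) = 18 + 11376 = 11394)
A(u, a) = 4 - 4*a (A(u, a) = -4*(-1 + a) = 4 - 4*a)
R(B) = 5 + B
h(f, K) = 0
h(A(-4, 6) + 2*R(1), 43) - g = 0 - 1*11394 = 0 - 11394 = -11394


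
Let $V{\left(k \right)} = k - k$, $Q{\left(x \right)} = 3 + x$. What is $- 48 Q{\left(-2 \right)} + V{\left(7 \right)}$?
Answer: $-48$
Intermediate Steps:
$V{\left(k \right)} = 0$
$- 48 Q{\left(-2 \right)} + V{\left(7 \right)} = - 48 \left(3 - 2\right) + 0 = \left(-48\right) 1 + 0 = -48 + 0 = -48$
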